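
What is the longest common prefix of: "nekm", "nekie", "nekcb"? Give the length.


Words: nekm, nekie, nekcb
  Position 0: all 'n' => match
  Position 1: all 'e' => match
  Position 2: all 'k' => match
  Position 3: ('m', 'i', 'c') => mismatch, stop
LCP = "nek" (length 3)

3


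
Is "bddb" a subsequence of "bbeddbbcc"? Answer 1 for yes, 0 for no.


Check if "bddb" is a subsequence of "bbeddbbcc"
Greedy scan:
  Position 0 ('b'): matches sub[0] = 'b'
  Position 1 ('b'): no match needed
  Position 2 ('e'): no match needed
  Position 3 ('d'): matches sub[1] = 'd'
  Position 4 ('d'): matches sub[2] = 'd'
  Position 5 ('b'): matches sub[3] = 'b'
  Position 6 ('b'): no match needed
  Position 7 ('c'): no match needed
  Position 8 ('c'): no match needed
All 4 characters matched => is a subsequence

1


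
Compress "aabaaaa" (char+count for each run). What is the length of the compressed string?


Input: aabaaaa
Runs:
  'a' x 2 => "a2"
  'b' x 1 => "b1"
  'a' x 4 => "a4"
Compressed: "a2b1a4"
Compressed length: 6

6


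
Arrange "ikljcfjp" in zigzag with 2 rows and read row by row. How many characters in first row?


Zigzag "ikljcfjp" into 2 rows:
Placing characters:
  'i' => row 0
  'k' => row 1
  'l' => row 0
  'j' => row 1
  'c' => row 0
  'f' => row 1
  'j' => row 0
  'p' => row 1
Rows:
  Row 0: "ilcj"
  Row 1: "kjfp"
First row length: 4

4


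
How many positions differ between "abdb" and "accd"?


Comparing "abdb" and "accd" position by position:
  Position 0: 'a' vs 'a' => same
  Position 1: 'b' vs 'c' => DIFFER
  Position 2: 'd' vs 'c' => DIFFER
  Position 3: 'b' vs 'd' => DIFFER
Positions that differ: 3

3


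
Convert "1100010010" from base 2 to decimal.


Input: "1100010010" in base 2
Positional expansion:
  Digit '1' (value 1) x 2^9 = 512
  Digit '1' (value 1) x 2^8 = 256
  Digit '0' (value 0) x 2^7 = 0
  Digit '0' (value 0) x 2^6 = 0
  Digit '0' (value 0) x 2^5 = 0
  Digit '1' (value 1) x 2^4 = 16
  Digit '0' (value 0) x 2^3 = 0
  Digit '0' (value 0) x 2^2 = 0
  Digit '1' (value 1) x 2^1 = 2
  Digit '0' (value 0) x 2^0 = 0
Sum = 786

786


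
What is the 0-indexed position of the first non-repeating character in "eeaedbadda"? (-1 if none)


Input: eeaedbadda
Character frequencies:
  'a': 3
  'b': 1
  'd': 3
  'e': 3
Scanning left to right for freq == 1:
  Position 0 ('e'): freq=3, skip
  Position 1 ('e'): freq=3, skip
  Position 2 ('a'): freq=3, skip
  Position 3 ('e'): freq=3, skip
  Position 4 ('d'): freq=3, skip
  Position 5 ('b'): unique! => answer = 5

5


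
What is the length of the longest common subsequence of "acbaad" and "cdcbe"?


LCS of "acbaad" and "cdcbe"
DP table:
           c    d    c    b    e
      0    0    0    0    0    0
  a   0    0    0    0    0    0
  c   0    1    1    1    1    1
  b   0    1    1    1    2    2
  a   0    1    1    1    2    2
  a   0    1    1    1    2    2
  d   0    1    2    2    2    2
LCS length = dp[6][5] = 2

2


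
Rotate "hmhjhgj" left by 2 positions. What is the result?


Input: "hmhjhgj", rotate left by 2
First 2 characters: "hm"
Remaining characters: "hjhgj"
Concatenate remaining + first: "hjhgj" + "hm" = "hjhgjhm"

hjhgjhm


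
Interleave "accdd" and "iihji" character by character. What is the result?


Interleaving "accdd" and "iihji":
  Position 0: 'a' from first, 'i' from second => "ai"
  Position 1: 'c' from first, 'i' from second => "ci"
  Position 2: 'c' from first, 'h' from second => "ch"
  Position 3: 'd' from first, 'j' from second => "dj"
  Position 4: 'd' from first, 'i' from second => "di"
Result: aicichdjdi

aicichdjdi


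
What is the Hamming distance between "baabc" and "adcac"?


Comparing "baabc" and "adcac" position by position:
  Position 0: 'b' vs 'a' => differ
  Position 1: 'a' vs 'd' => differ
  Position 2: 'a' vs 'c' => differ
  Position 3: 'b' vs 'a' => differ
  Position 4: 'c' vs 'c' => same
Total differences (Hamming distance): 4

4


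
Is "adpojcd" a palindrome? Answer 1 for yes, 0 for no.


Input: adpojcd
Reversed: dcjopda
  Compare pos 0 ('a') with pos 6 ('d'): MISMATCH
  Compare pos 1 ('d') with pos 5 ('c'): MISMATCH
  Compare pos 2 ('p') with pos 4 ('j'): MISMATCH
Result: not a palindrome

0


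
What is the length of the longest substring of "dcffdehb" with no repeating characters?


Input: "dcffdehb"
Sliding window (track last position of each char):
  Position 0 ('d'): window [0,0] length 1 -- new best
  Position 1 ('c'): window [0,1] length 2 -- new best
  Position 2 ('f'): window [0,2] length 3 -- new best
  Position 3 ('f'): repeat (last at 2), move window start to 3
  Position 3 ('f'): window [3,3] length 1
  Position 4 ('d'): window [3,4] length 2
  Position 5 ('e'): window [3,5] length 3
  Position 6 ('h'): window [3,6] length 4 -- new best
  Position 7 ('b'): window [3,7] length 5 -- new best
Longest substring with no repeats: "fdehb" with length 5

5


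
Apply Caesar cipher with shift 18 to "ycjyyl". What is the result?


Caesar cipher: shift "ycjyyl" by 18
  'y' (pos 24) + 18 = pos 16 = 'q'
  'c' (pos 2) + 18 = pos 20 = 'u'
  'j' (pos 9) + 18 = pos 1 = 'b'
  'y' (pos 24) + 18 = pos 16 = 'q'
  'y' (pos 24) + 18 = pos 16 = 'q'
  'l' (pos 11) + 18 = pos 3 = 'd'
Result: qubqqd

qubqqd


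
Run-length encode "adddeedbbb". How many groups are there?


Input: adddeedbbb
Scanning for consecutive runs:
  Group 1: 'a' x 1 (positions 0-0)
  Group 2: 'd' x 3 (positions 1-3)
  Group 3: 'e' x 2 (positions 4-5)
  Group 4: 'd' x 1 (positions 6-6)
  Group 5: 'b' x 3 (positions 7-9)
Total groups: 5

5


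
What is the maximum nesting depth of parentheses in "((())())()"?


Input: "((())())()"
Tracking depth:
  Position 0 '(': depth becomes 1
  Position 1 '(': depth becomes 2
  Position 2 '(': depth becomes 3
  Position 3 ')': depth becomes 2
  Position 4 ')': depth becomes 1
  Position 5 '(': depth becomes 2
  Position 6 ')': depth becomes 1
  Position 7 ')': depth becomes 0
  Position 8 '(': depth becomes 1
  Position 9 ')': depth becomes 0
Maximum depth reached: 3

3


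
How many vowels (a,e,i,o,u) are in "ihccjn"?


Input: ihccjn
Checking each character:
  'i' at position 0: vowel (running total: 1)
  'h' at position 1: consonant
  'c' at position 2: consonant
  'c' at position 3: consonant
  'j' at position 4: consonant
  'n' at position 5: consonant
Total vowels: 1

1


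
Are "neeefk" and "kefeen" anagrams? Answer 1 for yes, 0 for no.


Strings: "neeefk", "kefeen"
Sorted first:  eeefkn
Sorted second: eeefkn
Sorted forms match => anagrams

1


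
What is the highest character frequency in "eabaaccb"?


Input: eabaaccb
Character counts:
  'a': 3
  'b': 2
  'c': 2
  'e': 1
Maximum frequency: 3

3


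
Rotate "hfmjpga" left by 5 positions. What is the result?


Input: "hfmjpga", rotate left by 5
First 5 characters: "hfmjp"
Remaining characters: "ga"
Concatenate remaining + first: "ga" + "hfmjp" = "gahfmjp"

gahfmjp


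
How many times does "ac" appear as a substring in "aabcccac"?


Searching for "ac" in "aabcccac"
Scanning each position:
  Position 0: "aa" => no
  Position 1: "ab" => no
  Position 2: "bc" => no
  Position 3: "cc" => no
  Position 4: "cc" => no
  Position 5: "ca" => no
  Position 6: "ac" => MATCH
Total occurrences: 1

1


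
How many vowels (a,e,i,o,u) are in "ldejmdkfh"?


Input: ldejmdkfh
Checking each character:
  'l' at position 0: consonant
  'd' at position 1: consonant
  'e' at position 2: vowel (running total: 1)
  'j' at position 3: consonant
  'm' at position 4: consonant
  'd' at position 5: consonant
  'k' at position 6: consonant
  'f' at position 7: consonant
  'h' at position 8: consonant
Total vowels: 1

1


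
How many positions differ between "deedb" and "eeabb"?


Comparing "deedb" and "eeabb" position by position:
  Position 0: 'd' vs 'e' => DIFFER
  Position 1: 'e' vs 'e' => same
  Position 2: 'e' vs 'a' => DIFFER
  Position 3: 'd' vs 'b' => DIFFER
  Position 4: 'b' vs 'b' => same
Positions that differ: 3

3


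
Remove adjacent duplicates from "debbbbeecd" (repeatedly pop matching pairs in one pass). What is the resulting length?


Input: debbbbeecd
Stack-based adjacent duplicate removal:
  Read 'd': push. Stack: d
  Read 'e': push. Stack: de
  Read 'b': push. Stack: deb
  Read 'b': matches stack top 'b' => pop. Stack: de
  Read 'b': push. Stack: deb
  Read 'b': matches stack top 'b' => pop. Stack: de
  Read 'e': matches stack top 'e' => pop. Stack: d
  Read 'e': push. Stack: de
  Read 'c': push. Stack: dec
  Read 'd': push. Stack: decd
Final stack: "decd" (length 4)

4


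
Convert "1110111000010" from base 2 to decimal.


Input: "1110111000010" in base 2
Positional expansion:
  Digit '1' (value 1) x 2^12 = 4096
  Digit '1' (value 1) x 2^11 = 2048
  Digit '1' (value 1) x 2^10 = 1024
  Digit '0' (value 0) x 2^9 = 0
  Digit '1' (value 1) x 2^8 = 256
  Digit '1' (value 1) x 2^7 = 128
  Digit '1' (value 1) x 2^6 = 64
  Digit '0' (value 0) x 2^5 = 0
  Digit '0' (value 0) x 2^4 = 0
  Digit '0' (value 0) x 2^3 = 0
  Digit '0' (value 0) x 2^2 = 0
  Digit '1' (value 1) x 2^1 = 2
  Digit '0' (value 0) x 2^0 = 0
Sum = 7618

7618


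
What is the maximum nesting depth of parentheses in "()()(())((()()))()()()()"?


Input: "()()(())((()()))()()()()"
Tracking depth:
  Position 0 '(': depth becomes 1
  Position 1 ')': depth becomes 0
  Position 2 '(': depth becomes 1
  Position 3 ')': depth becomes 0
  Position 4 '(': depth becomes 1
  Position 5 '(': depth becomes 2
  Position 6 ')': depth becomes 1
  Position 7 ')': depth becomes 0
  Position 8 '(': depth becomes 1
  Position 9 '(': depth becomes 2
  Position 10 '(': depth becomes 3
  Position 11 ')': depth becomes 2
  Position 12 '(': depth becomes 3
  Position 13 ')': depth becomes 2
  Position 14 ')': depth becomes 1
  Position 15 ')': depth becomes 0
  Position 16 '(': depth becomes 1
  Position 17 ')': depth becomes 0
  Position 18 '(': depth becomes 1
  Position 19 ')': depth becomes 0
  Position 20 '(': depth becomes 1
  Position 21 ')': depth becomes 0
  Position 22 '(': depth becomes 1
  Position 23 ')': depth becomes 0
Maximum depth reached: 3

3


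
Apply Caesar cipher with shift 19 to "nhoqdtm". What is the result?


Caesar cipher: shift "nhoqdtm" by 19
  'n' (pos 13) + 19 = pos 6 = 'g'
  'h' (pos 7) + 19 = pos 0 = 'a'
  'o' (pos 14) + 19 = pos 7 = 'h'
  'q' (pos 16) + 19 = pos 9 = 'j'
  'd' (pos 3) + 19 = pos 22 = 'w'
  't' (pos 19) + 19 = pos 12 = 'm'
  'm' (pos 12) + 19 = pos 5 = 'f'
Result: gahjwmf

gahjwmf


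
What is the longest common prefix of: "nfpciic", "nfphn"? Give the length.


Words: nfpciic, nfphn
  Position 0: all 'n' => match
  Position 1: all 'f' => match
  Position 2: all 'p' => match
  Position 3: ('c', 'h') => mismatch, stop
LCP = "nfp" (length 3)

3


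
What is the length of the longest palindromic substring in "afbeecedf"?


Input: "afbeecedf"
Checking substrings for palindromes:
  [4:7] "ece" (len 3) => palindrome
  [3:5] "ee" (len 2) => palindrome
Longest palindromic substring: "ece" with length 3

3


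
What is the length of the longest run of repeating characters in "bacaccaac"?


Input: "bacaccaac"
Scanning for longest run:
  Position 1 ('a'): new char, reset run to 1
  Position 2 ('c'): new char, reset run to 1
  Position 3 ('a'): new char, reset run to 1
  Position 4 ('c'): new char, reset run to 1
  Position 5 ('c'): continues run of 'c', length=2
  Position 6 ('a'): new char, reset run to 1
  Position 7 ('a'): continues run of 'a', length=2
  Position 8 ('c'): new char, reset run to 1
Longest run: 'c' with length 2

2


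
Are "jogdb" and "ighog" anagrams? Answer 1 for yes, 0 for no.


Strings: "jogdb", "ighog"
Sorted first:  bdgjo
Sorted second: gghio
Differ at position 0: 'b' vs 'g' => not anagrams

0


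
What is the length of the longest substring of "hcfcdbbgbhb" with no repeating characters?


Input: "hcfcdbbgbhb"
Sliding window (track last position of each char):
  Position 0 ('h'): window [0,0] length 1 -- new best
  Position 1 ('c'): window [0,1] length 2 -- new best
  Position 2 ('f'): window [0,2] length 3 -- new best
  Position 3 ('c'): repeat (last at 1), move window start to 2
  Position 3 ('c'): window [2,3] length 2
  Position 4 ('d'): window [2,4] length 3
  Position 5 ('b'): window [2,5] length 4 -- new best
  Position 6 ('b'): repeat (last at 5), move window start to 6
  Position 6 ('b'): window [6,6] length 1
  Position 7 ('g'): window [6,7] length 2
  Position 8 ('b'): repeat (last at 6), move window start to 7
  Position 8 ('b'): window [7,8] length 2
  Position 9 ('h'): window [7,9] length 3
  Position 10 ('b'): repeat (last at 8), move window start to 9
  Position 10 ('b'): window [9,10] length 2
Longest substring with no repeats: "fcdb" with length 4

4


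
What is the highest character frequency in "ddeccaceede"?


Input: ddeccaceede
Character counts:
  'a': 1
  'c': 3
  'd': 3
  'e': 4
Maximum frequency: 4

4


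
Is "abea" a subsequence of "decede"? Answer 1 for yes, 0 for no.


Check if "abea" is a subsequence of "decede"
Greedy scan:
  Position 0 ('d'): no match needed
  Position 1 ('e'): no match needed
  Position 2 ('c'): no match needed
  Position 3 ('e'): no match needed
  Position 4 ('d'): no match needed
  Position 5 ('e'): no match needed
Only matched 0/4 characters => not a subsequence

0


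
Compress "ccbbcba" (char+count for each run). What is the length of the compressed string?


Input: ccbbcba
Runs:
  'c' x 2 => "c2"
  'b' x 2 => "b2"
  'c' x 1 => "c1"
  'b' x 1 => "b1"
  'a' x 1 => "a1"
Compressed: "c2b2c1b1a1"
Compressed length: 10

10


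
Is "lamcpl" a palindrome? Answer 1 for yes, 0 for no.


Input: lamcpl
Reversed: lpcmal
  Compare pos 0 ('l') with pos 5 ('l'): match
  Compare pos 1 ('a') with pos 4 ('p'): MISMATCH
  Compare pos 2 ('m') with pos 3 ('c'): MISMATCH
Result: not a palindrome

0


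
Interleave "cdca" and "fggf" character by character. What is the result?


Interleaving "cdca" and "fggf":
  Position 0: 'c' from first, 'f' from second => "cf"
  Position 1: 'd' from first, 'g' from second => "dg"
  Position 2: 'c' from first, 'g' from second => "cg"
  Position 3: 'a' from first, 'f' from second => "af"
Result: cfdgcgaf

cfdgcgaf


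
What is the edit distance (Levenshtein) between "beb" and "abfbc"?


Computing edit distance: "beb" -> "abfbc"
DP table:
           a    b    f    b    c
      0    1    2    3    4    5
  b   1    1    1    2    3    4
  e   2    2    2    2    3    4
  b   3    3    2    3    2    3
Edit distance = dp[3][5] = 3

3


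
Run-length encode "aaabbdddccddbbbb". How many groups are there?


Input: aaabbdddccddbbbb
Scanning for consecutive runs:
  Group 1: 'a' x 3 (positions 0-2)
  Group 2: 'b' x 2 (positions 3-4)
  Group 3: 'd' x 3 (positions 5-7)
  Group 4: 'c' x 2 (positions 8-9)
  Group 5: 'd' x 2 (positions 10-11)
  Group 6: 'b' x 4 (positions 12-15)
Total groups: 6

6


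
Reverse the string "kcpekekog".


Input: kcpekekog
Reading characters right to left:
  Position 8: 'g'
  Position 7: 'o'
  Position 6: 'k'
  Position 5: 'e'
  Position 4: 'k'
  Position 3: 'e'
  Position 2: 'p'
  Position 1: 'c'
  Position 0: 'k'
Reversed: gokekepck

gokekepck


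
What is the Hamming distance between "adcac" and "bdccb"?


Comparing "adcac" and "bdccb" position by position:
  Position 0: 'a' vs 'b' => differ
  Position 1: 'd' vs 'd' => same
  Position 2: 'c' vs 'c' => same
  Position 3: 'a' vs 'c' => differ
  Position 4: 'c' vs 'b' => differ
Total differences (Hamming distance): 3

3


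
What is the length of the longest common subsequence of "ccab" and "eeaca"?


LCS of "ccab" and "eeaca"
DP table:
           e    e    a    c    a
      0    0    0    0    0    0
  c   0    0    0    0    1    1
  c   0    0    0    0    1    1
  a   0    0    0    1    1    2
  b   0    0    0    1    1    2
LCS length = dp[4][5] = 2

2


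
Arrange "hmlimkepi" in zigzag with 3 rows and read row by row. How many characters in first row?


Zigzag "hmlimkepi" into 3 rows:
Placing characters:
  'h' => row 0
  'm' => row 1
  'l' => row 2
  'i' => row 1
  'm' => row 0
  'k' => row 1
  'e' => row 2
  'p' => row 1
  'i' => row 0
Rows:
  Row 0: "hmi"
  Row 1: "mikp"
  Row 2: "le"
First row length: 3

3


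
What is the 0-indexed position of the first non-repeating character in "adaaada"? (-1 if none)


Input: adaaada
Character frequencies:
  'a': 5
  'd': 2
Scanning left to right for freq == 1:
  Position 0 ('a'): freq=5, skip
  Position 1 ('d'): freq=2, skip
  Position 2 ('a'): freq=5, skip
  Position 3 ('a'): freq=5, skip
  Position 4 ('a'): freq=5, skip
  Position 5 ('d'): freq=2, skip
  Position 6 ('a'): freq=5, skip
  No unique character found => answer = -1

-1


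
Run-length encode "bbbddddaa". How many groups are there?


Input: bbbddddaa
Scanning for consecutive runs:
  Group 1: 'b' x 3 (positions 0-2)
  Group 2: 'd' x 4 (positions 3-6)
  Group 3: 'a' x 2 (positions 7-8)
Total groups: 3

3


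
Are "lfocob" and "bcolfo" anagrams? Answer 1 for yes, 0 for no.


Strings: "lfocob", "bcolfo"
Sorted first:  bcfloo
Sorted second: bcfloo
Sorted forms match => anagrams

1


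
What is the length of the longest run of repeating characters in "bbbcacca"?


Input: "bbbcacca"
Scanning for longest run:
  Position 1 ('b'): continues run of 'b', length=2
  Position 2 ('b'): continues run of 'b', length=3
  Position 3 ('c'): new char, reset run to 1
  Position 4 ('a'): new char, reset run to 1
  Position 5 ('c'): new char, reset run to 1
  Position 6 ('c'): continues run of 'c', length=2
  Position 7 ('a'): new char, reset run to 1
Longest run: 'b' with length 3

3


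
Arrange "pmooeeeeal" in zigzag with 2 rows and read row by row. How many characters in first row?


Zigzag "pmooeeeeal" into 2 rows:
Placing characters:
  'p' => row 0
  'm' => row 1
  'o' => row 0
  'o' => row 1
  'e' => row 0
  'e' => row 1
  'e' => row 0
  'e' => row 1
  'a' => row 0
  'l' => row 1
Rows:
  Row 0: "poeea"
  Row 1: "moeel"
First row length: 5

5


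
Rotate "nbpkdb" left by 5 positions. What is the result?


Input: "nbpkdb", rotate left by 5
First 5 characters: "nbpkd"
Remaining characters: "b"
Concatenate remaining + first: "b" + "nbpkd" = "bnbpkd"

bnbpkd


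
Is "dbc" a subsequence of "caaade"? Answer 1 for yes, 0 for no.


Check if "dbc" is a subsequence of "caaade"
Greedy scan:
  Position 0 ('c'): no match needed
  Position 1 ('a'): no match needed
  Position 2 ('a'): no match needed
  Position 3 ('a'): no match needed
  Position 4 ('d'): matches sub[0] = 'd'
  Position 5 ('e'): no match needed
Only matched 1/3 characters => not a subsequence

0


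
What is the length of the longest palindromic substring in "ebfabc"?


Input: "ebfabc"
Checking substrings for palindromes:
  No multi-char palindromic substrings found
Longest palindromic substring: "e" with length 1

1


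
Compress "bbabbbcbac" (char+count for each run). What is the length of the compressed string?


Input: bbabbbcbac
Runs:
  'b' x 2 => "b2"
  'a' x 1 => "a1"
  'b' x 3 => "b3"
  'c' x 1 => "c1"
  'b' x 1 => "b1"
  'a' x 1 => "a1"
  'c' x 1 => "c1"
Compressed: "b2a1b3c1b1a1c1"
Compressed length: 14

14


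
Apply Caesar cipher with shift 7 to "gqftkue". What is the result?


Caesar cipher: shift "gqftkue" by 7
  'g' (pos 6) + 7 = pos 13 = 'n'
  'q' (pos 16) + 7 = pos 23 = 'x'
  'f' (pos 5) + 7 = pos 12 = 'm'
  't' (pos 19) + 7 = pos 0 = 'a'
  'k' (pos 10) + 7 = pos 17 = 'r'
  'u' (pos 20) + 7 = pos 1 = 'b'
  'e' (pos 4) + 7 = pos 11 = 'l'
Result: nxmarbl

nxmarbl


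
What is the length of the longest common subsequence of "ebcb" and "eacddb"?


LCS of "ebcb" and "eacddb"
DP table:
           e    a    c    d    d    b
      0    0    0    0    0    0    0
  e   0    1    1    1    1    1    1
  b   0    1    1    1    1    1    2
  c   0    1    1    2    2    2    2
  b   0    1    1    2    2    2    3
LCS length = dp[4][6] = 3

3


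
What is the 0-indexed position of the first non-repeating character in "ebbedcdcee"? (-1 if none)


Input: ebbedcdcee
Character frequencies:
  'b': 2
  'c': 2
  'd': 2
  'e': 4
Scanning left to right for freq == 1:
  Position 0 ('e'): freq=4, skip
  Position 1 ('b'): freq=2, skip
  Position 2 ('b'): freq=2, skip
  Position 3 ('e'): freq=4, skip
  Position 4 ('d'): freq=2, skip
  Position 5 ('c'): freq=2, skip
  Position 6 ('d'): freq=2, skip
  Position 7 ('c'): freq=2, skip
  Position 8 ('e'): freq=4, skip
  Position 9 ('e'): freq=4, skip
  No unique character found => answer = -1

-1


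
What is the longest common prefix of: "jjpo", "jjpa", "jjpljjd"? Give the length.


Words: jjpo, jjpa, jjpljjd
  Position 0: all 'j' => match
  Position 1: all 'j' => match
  Position 2: all 'p' => match
  Position 3: ('o', 'a', 'l') => mismatch, stop
LCP = "jjp" (length 3)

3


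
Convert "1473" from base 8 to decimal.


Input: "1473" in base 8
Positional expansion:
  Digit '1' (value 1) x 8^3 = 512
  Digit '4' (value 4) x 8^2 = 256
  Digit '7' (value 7) x 8^1 = 56
  Digit '3' (value 3) x 8^0 = 3
Sum = 827

827


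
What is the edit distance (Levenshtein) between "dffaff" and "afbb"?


Computing edit distance: "dffaff" -> "afbb"
DP table:
           a    f    b    b
      0    1    2    3    4
  d   1    1    2    3    4
  f   2    2    1    2    3
  f   3    3    2    2    3
  a   4    3    3    3    3
  f   5    4    3    4    4
  f   6    5    4    4    5
Edit distance = dp[6][4] = 5

5


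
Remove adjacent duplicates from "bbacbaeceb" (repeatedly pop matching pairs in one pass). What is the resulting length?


Input: bbacbaeceb
Stack-based adjacent duplicate removal:
  Read 'b': push. Stack: b
  Read 'b': matches stack top 'b' => pop. Stack: (empty)
  Read 'a': push. Stack: a
  Read 'c': push. Stack: ac
  Read 'b': push. Stack: acb
  Read 'a': push. Stack: acba
  Read 'e': push. Stack: acbae
  Read 'c': push. Stack: acbaec
  Read 'e': push. Stack: acbaece
  Read 'b': push. Stack: acbaeceb
Final stack: "acbaeceb" (length 8)

8


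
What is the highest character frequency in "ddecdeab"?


Input: ddecdeab
Character counts:
  'a': 1
  'b': 1
  'c': 1
  'd': 3
  'e': 2
Maximum frequency: 3

3


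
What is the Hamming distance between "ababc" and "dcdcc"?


Comparing "ababc" and "dcdcc" position by position:
  Position 0: 'a' vs 'd' => differ
  Position 1: 'b' vs 'c' => differ
  Position 2: 'a' vs 'd' => differ
  Position 3: 'b' vs 'c' => differ
  Position 4: 'c' vs 'c' => same
Total differences (Hamming distance): 4

4


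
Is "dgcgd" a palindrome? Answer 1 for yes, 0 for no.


Input: dgcgd
Reversed: dgcgd
  Compare pos 0 ('d') with pos 4 ('d'): match
  Compare pos 1 ('g') with pos 3 ('g'): match
Result: palindrome

1


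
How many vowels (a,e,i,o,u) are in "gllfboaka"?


Input: gllfboaka
Checking each character:
  'g' at position 0: consonant
  'l' at position 1: consonant
  'l' at position 2: consonant
  'f' at position 3: consonant
  'b' at position 4: consonant
  'o' at position 5: vowel (running total: 1)
  'a' at position 6: vowel (running total: 2)
  'k' at position 7: consonant
  'a' at position 8: vowel (running total: 3)
Total vowels: 3

3


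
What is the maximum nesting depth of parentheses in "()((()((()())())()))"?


Input: "()((()((()())())()))"
Tracking depth:
  Position 0 '(': depth becomes 1
  Position 1 ')': depth becomes 0
  Position 2 '(': depth becomes 1
  Position 3 '(': depth becomes 2
  Position 4 '(': depth becomes 3
  Position 5 ')': depth becomes 2
  Position 6 '(': depth becomes 3
  Position 7 '(': depth becomes 4
  Position 8 '(': depth becomes 5
  Position 9 ')': depth becomes 4
  Position 10 '(': depth becomes 5
  Position 11 ')': depth becomes 4
  Position 12 ')': depth becomes 3
  Position 13 '(': depth becomes 4
  Position 14 ')': depth becomes 3
  Position 15 ')': depth becomes 2
  Position 16 '(': depth becomes 3
  Position 17 ')': depth becomes 2
  Position 18 ')': depth becomes 1
  Position 19 ')': depth becomes 0
Maximum depth reached: 5

5


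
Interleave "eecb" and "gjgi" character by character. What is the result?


Interleaving "eecb" and "gjgi":
  Position 0: 'e' from first, 'g' from second => "eg"
  Position 1: 'e' from first, 'j' from second => "ej"
  Position 2: 'c' from first, 'g' from second => "cg"
  Position 3: 'b' from first, 'i' from second => "bi"
Result: egejcgbi

egejcgbi


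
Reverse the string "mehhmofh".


Input: mehhmofh
Reading characters right to left:
  Position 7: 'h'
  Position 6: 'f'
  Position 5: 'o'
  Position 4: 'm'
  Position 3: 'h'
  Position 2: 'h'
  Position 1: 'e'
  Position 0: 'm'
Reversed: hfomhhem

hfomhhem


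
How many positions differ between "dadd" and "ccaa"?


Comparing "dadd" and "ccaa" position by position:
  Position 0: 'd' vs 'c' => DIFFER
  Position 1: 'a' vs 'c' => DIFFER
  Position 2: 'd' vs 'a' => DIFFER
  Position 3: 'd' vs 'a' => DIFFER
Positions that differ: 4

4


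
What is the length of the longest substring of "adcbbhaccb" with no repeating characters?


Input: "adcbbhaccb"
Sliding window (track last position of each char):
  Position 0 ('a'): window [0,0] length 1 -- new best
  Position 1 ('d'): window [0,1] length 2 -- new best
  Position 2 ('c'): window [0,2] length 3 -- new best
  Position 3 ('b'): window [0,3] length 4 -- new best
  Position 4 ('b'): repeat (last at 3), move window start to 4
  Position 4 ('b'): window [4,4] length 1
  Position 5 ('h'): window [4,5] length 2
  Position 6 ('a'): window [4,6] length 3
  Position 7 ('c'): window [4,7] length 4
  Position 8 ('c'): repeat (last at 7), move window start to 8
  Position 8 ('c'): window [8,8] length 1
  Position 9 ('b'): window [8,9] length 2
Longest substring with no repeats: "adcb" with length 4

4


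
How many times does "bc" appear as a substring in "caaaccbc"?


Searching for "bc" in "caaaccbc"
Scanning each position:
  Position 0: "ca" => no
  Position 1: "aa" => no
  Position 2: "aa" => no
  Position 3: "ac" => no
  Position 4: "cc" => no
  Position 5: "cb" => no
  Position 6: "bc" => MATCH
Total occurrences: 1

1


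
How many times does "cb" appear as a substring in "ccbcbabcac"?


Searching for "cb" in "ccbcbabcac"
Scanning each position:
  Position 0: "cc" => no
  Position 1: "cb" => MATCH
  Position 2: "bc" => no
  Position 3: "cb" => MATCH
  Position 4: "ba" => no
  Position 5: "ab" => no
  Position 6: "bc" => no
  Position 7: "ca" => no
  Position 8: "ac" => no
Total occurrences: 2

2


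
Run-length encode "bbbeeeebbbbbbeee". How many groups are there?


Input: bbbeeeebbbbbbeee
Scanning for consecutive runs:
  Group 1: 'b' x 3 (positions 0-2)
  Group 2: 'e' x 4 (positions 3-6)
  Group 3: 'b' x 6 (positions 7-12)
  Group 4: 'e' x 3 (positions 13-15)
Total groups: 4

4


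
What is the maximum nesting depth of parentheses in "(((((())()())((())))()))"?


Input: "(((((())()())((())))()))"
Tracking depth:
  Position 0 '(': depth becomes 1
  Position 1 '(': depth becomes 2
  Position 2 '(': depth becomes 3
  Position 3 '(': depth becomes 4
  Position 4 '(': depth becomes 5
  Position 5 '(': depth becomes 6
  Position 6 ')': depth becomes 5
  Position 7 ')': depth becomes 4
  Position 8 '(': depth becomes 5
  Position 9 ')': depth becomes 4
  Position 10 '(': depth becomes 5
  Position 11 ')': depth becomes 4
  Position 12 ')': depth becomes 3
  Position 13 '(': depth becomes 4
  Position 14 '(': depth becomes 5
  Position 15 '(': depth becomes 6
  Position 16 ')': depth becomes 5
  Position 17 ')': depth becomes 4
  Position 18 ')': depth becomes 3
  Position 19 ')': depth becomes 2
  Position 20 '(': depth becomes 3
  Position 21 ')': depth becomes 2
  Position 22 ')': depth becomes 1
  Position 23 ')': depth becomes 0
Maximum depth reached: 6

6


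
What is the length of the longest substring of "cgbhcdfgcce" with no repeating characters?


Input: "cgbhcdfgcce"
Sliding window (track last position of each char):
  Position 0 ('c'): window [0,0] length 1 -- new best
  Position 1 ('g'): window [0,1] length 2 -- new best
  Position 2 ('b'): window [0,2] length 3 -- new best
  Position 3 ('h'): window [0,3] length 4 -- new best
  Position 4 ('c'): repeat (last at 0), move window start to 1
  Position 4 ('c'): window [1,4] length 4
  Position 5 ('d'): window [1,5] length 5 -- new best
  Position 6 ('f'): window [1,6] length 6 -- new best
  Position 7 ('g'): repeat (last at 1), move window start to 2
  Position 7 ('g'): window [2,7] length 6
  Position 8 ('c'): repeat (last at 4), move window start to 5
  Position 8 ('c'): window [5,8] length 4
  Position 9 ('c'): repeat (last at 8), move window start to 9
  Position 9 ('c'): window [9,9] length 1
  Position 10 ('e'): window [9,10] length 2
Longest substring with no repeats: "gbhcdf" with length 6

6


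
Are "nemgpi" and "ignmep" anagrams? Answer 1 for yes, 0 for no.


Strings: "nemgpi", "ignmep"
Sorted first:  egimnp
Sorted second: egimnp
Sorted forms match => anagrams

1


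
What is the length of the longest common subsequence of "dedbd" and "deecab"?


LCS of "dedbd" and "deecab"
DP table:
           d    e    e    c    a    b
      0    0    0    0    0    0    0
  d   0    1    1    1    1    1    1
  e   0    1    2    2    2    2    2
  d   0    1    2    2    2    2    2
  b   0    1    2    2    2    2    3
  d   0    1    2    2    2    2    3
LCS length = dp[5][6] = 3

3


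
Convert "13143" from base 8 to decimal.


Input: "13143" in base 8
Positional expansion:
  Digit '1' (value 1) x 8^4 = 4096
  Digit '3' (value 3) x 8^3 = 1536
  Digit '1' (value 1) x 8^2 = 64
  Digit '4' (value 4) x 8^1 = 32
  Digit '3' (value 3) x 8^0 = 3
Sum = 5731

5731


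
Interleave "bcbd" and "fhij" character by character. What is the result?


Interleaving "bcbd" and "fhij":
  Position 0: 'b' from first, 'f' from second => "bf"
  Position 1: 'c' from first, 'h' from second => "ch"
  Position 2: 'b' from first, 'i' from second => "bi"
  Position 3: 'd' from first, 'j' from second => "dj"
Result: bfchbidj

bfchbidj


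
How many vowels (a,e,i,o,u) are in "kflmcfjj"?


Input: kflmcfjj
Checking each character:
  'k' at position 0: consonant
  'f' at position 1: consonant
  'l' at position 2: consonant
  'm' at position 3: consonant
  'c' at position 4: consonant
  'f' at position 5: consonant
  'j' at position 6: consonant
  'j' at position 7: consonant
Total vowels: 0

0


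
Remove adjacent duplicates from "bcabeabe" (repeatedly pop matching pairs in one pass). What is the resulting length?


Input: bcabeabe
Stack-based adjacent duplicate removal:
  Read 'b': push. Stack: b
  Read 'c': push. Stack: bc
  Read 'a': push. Stack: bca
  Read 'b': push. Stack: bcab
  Read 'e': push. Stack: bcabe
  Read 'a': push. Stack: bcabea
  Read 'b': push. Stack: bcabeab
  Read 'e': push. Stack: bcabeabe
Final stack: "bcabeabe" (length 8)

8


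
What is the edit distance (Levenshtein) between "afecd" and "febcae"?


Computing edit distance: "afecd" -> "febcae"
DP table:
           f    e    b    c    a    e
      0    1    2    3    4    5    6
  a   1    1    2    3    4    4    5
  f   2    1    2    3    4    5    5
  e   3    2    1    2    3    4    5
  c   4    3    2    2    2    3    4
  d   5    4    3    3    3    3    4
Edit distance = dp[5][6] = 4

4


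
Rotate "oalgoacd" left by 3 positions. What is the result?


Input: "oalgoacd", rotate left by 3
First 3 characters: "oal"
Remaining characters: "goacd"
Concatenate remaining + first: "goacd" + "oal" = "goacdoal"

goacdoal


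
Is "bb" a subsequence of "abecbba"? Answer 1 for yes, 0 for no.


Check if "bb" is a subsequence of "abecbba"
Greedy scan:
  Position 0 ('a'): no match needed
  Position 1 ('b'): matches sub[0] = 'b'
  Position 2 ('e'): no match needed
  Position 3 ('c'): no match needed
  Position 4 ('b'): matches sub[1] = 'b'
  Position 5 ('b'): no match needed
  Position 6 ('a'): no match needed
All 2 characters matched => is a subsequence

1


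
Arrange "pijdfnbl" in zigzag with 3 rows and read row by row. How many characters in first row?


Zigzag "pijdfnbl" into 3 rows:
Placing characters:
  'p' => row 0
  'i' => row 1
  'j' => row 2
  'd' => row 1
  'f' => row 0
  'n' => row 1
  'b' => row 2
  'l' => row 1
Rows:
  Row 0: "pf"
  Row 1: "idnl"
  Row 2: "jb"
First row length: 2

2


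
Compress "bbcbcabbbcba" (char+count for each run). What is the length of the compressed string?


Input: bbcbcabbbcba
Runs:
  'b' x 2 => "b2"
  'c' x 1 => "c1"
  'b' x 1 => "b1"
  'c' x 1 => "c1"
  'a' x 1 => "a1"
  'b' x 3 => "b3"
  'c' x 1 => "c1"
  'b' x 1 => "b1"
  'a' x 1 => "a1"
Compressed: "b2c1b1c1a1b3c1b1a1"
Compressed length: 18

18


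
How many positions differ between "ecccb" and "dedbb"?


Comparing "ecccb" and "dedbb" position by position:
  Position 0: 'e' vs 'd' => DIFFER
  Position 1: 'c' vs 'e' => DIFFER
  Position 2: 'c' vs 'd' => DIFFER
  Position 3: 'c' vs 'b' => DIFFER
  Position 4: 'b' vs 'b' => same
Positions that differ: 4

4


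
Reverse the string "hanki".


Input: hanki
Reading characters right to left:
  Position 4: 'i'
  Position 3: 'k'
  Position 2: 'n'
  Position 1: 'a'
  Position 0: 'h'
Reversed: iknah

iknah


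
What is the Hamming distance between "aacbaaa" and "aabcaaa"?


Comparing "aacbaaa" and "aabcaaa" position by position:
  Position 0: 'a' vs 'a' => same
  Position 1: 'a' vs 'a' => same
  Position 2: 'c' vs 'b' => differ
  Position 3: 'b' vs 'c' => differ
  Position 4: 'a' vs 'a' => same
  Position 5: 'a' vs 'a' => same
  Position 6: 'a' vs 'a' => same
Total differences (Hamming distance): 2

2


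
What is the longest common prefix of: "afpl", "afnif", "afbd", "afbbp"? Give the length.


Words: afpl, afnif, afbd, afbbp
  Position 0: all 'a' => match
  Position 1: all 'f' => match
  Position 2: ('p', 'n', 'b', 'b') => mismatch, stop
LCP = "af" (length 2)

2


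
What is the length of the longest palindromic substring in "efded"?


Input: "efded"
Checking substrings for palindromes:
  [2:5] "ded" (len 3) => palindrome
Longest palindromic substring: "ded" with length 3

3


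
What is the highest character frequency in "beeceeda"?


Input: beeceeda
Character counts:
  'a': 1
  'b': 1
  'c': 1
  'd': 1
  'e': 4
Maximum frequency: 4

4


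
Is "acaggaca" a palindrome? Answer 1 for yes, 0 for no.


Input: acaggaca
Reversed: acaggaca
  Compare pos 0 ('a') with pos 7 ('a'): match
  Compare pos 1 ('c') with pos 6 ('c'): match
  Compare pos 2 ('a') with pos 5 ('a'): match
  Compare pos 3 ('g') with pos 4 ('g'): match
Result: palindrome

1


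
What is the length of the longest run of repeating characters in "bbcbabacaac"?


Input: "bbcbabacaac"
Scanning for longest run:
  Position 1 ('b'): continues run of 'b', length=2
  Position 2 ('c'): new char, reset run to 1
  Position 3 ('b'): new char, reset run to 1
  Position 4 ('a'): new char, reset run to 1
  Position 5 ('b'): new char, reset run to 1
  Position 6 ('a'): new char, reset run to 1
  Position 7 ('c'): new char, reset run to 1
  Position 8 ('a'): new char, reset run to 1
  Position 9 ('a'): continues run of 'a', length=2
  Position 10 ('c'): new char, reset run to 1
Longest run: 'b' with length 2

2


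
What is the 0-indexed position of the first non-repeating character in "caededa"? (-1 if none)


Input: caededa
Character frequencies:
  'a': 2
  'c': 1
  'd': 2
  'e': 2
Scanning left to right for freq == 1:
  Position 0 ('c'): unique! => answer = 0

0


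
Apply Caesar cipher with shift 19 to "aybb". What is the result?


Caesar cipher: shift "aybb" by 19
  'a' (pos 0) + 19 = pos 19 = 't'
  'y' (pos 24) + 19 = pos 17 = 'r'
  'b' (pos 1) + 19 = pos 20 = 'u'
  'b' (pos 1) + 19 = pos 20 = 'u'
Result: truu

truu


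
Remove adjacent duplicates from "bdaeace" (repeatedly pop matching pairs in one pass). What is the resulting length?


Input: bdaeace
Stack-based adjacent duplicate removal:
  Read 'b': push. Stack: b
  Read 'd': push. Stack: bd
  Read 'a': push. Stack: bda
  Read 'e': push. Stack: bdae
  Read 'a': push. Stack: bdaea
  Read 'c': push. Stack: bdaeac
  Read 'e': push. Stack: bdaeace
Final stack: "bdaeace" (length 7)

7


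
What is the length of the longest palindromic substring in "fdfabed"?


Input: "fdfabed"
Checking substrings for palindromes:
  [0:3] "fdf" (len 3) => palindrome
Longest palindromic substring: "fdf" with length 3

3


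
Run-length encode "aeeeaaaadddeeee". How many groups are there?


Input: aeeeaaaadddeeee
Scanning for consecutive runs:
  Group 1: 'a' x 1 (positions 0-0)
  Group 2: 'e' x 3 (positions 1-3)
  Group 3: 'a' x 4 (positions 4-7)
  Group 4: 'd' x 3 (positions 8-10)
  Group 5: 'e' x 4 (positions 11-14)
Total groups: 5

5


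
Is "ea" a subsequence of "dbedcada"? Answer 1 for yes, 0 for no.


Check if "ea" is a subsequence of "dbedcada"
Greedy scan:
  Position 0 ('d'): no match needed
  Position 1 ('b'): no match needed
  Position 2 ('e'): matches sub[0] = 'e'
  Position 3 ('d'): no match needed
  Position 4 ('c'): no match needed
  Position 5 ('a'): matches sub[1] = 'a'
  Position 6 ('d'): no match needed
  Position 7 ('a'): no match needed
All 2 characters matched => is a subsequence

1


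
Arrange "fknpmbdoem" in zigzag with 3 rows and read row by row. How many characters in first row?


Zigzag "fknpmbdoem" into 3 rows:
Placing characters:
  'f' => row 0
  'k' => row 1
  'n' => row 2
  'p' => row 1
  'm' => row 0
  'b' => row 1
  'd' => row 2
  'o' => row 1
  'e' => row 0
  'm' => row 1
Rows:
  Row 0: "fme"
  Row 1: "kpbom"
  Row 2: "nd"
First row length: 3

3


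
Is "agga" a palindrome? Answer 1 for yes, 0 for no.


Input: agga
Reversed: agga
  Compare pos 0 ('a') with pos 3 ('a'): match
  Compare pos 1 ('g') with pos 2 ('g'): match
Result: palindrome

1


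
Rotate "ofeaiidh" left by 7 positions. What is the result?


Input: "ofeaiidh", rotate left by 7
First 7 characters: "ofeaiid"
Remaining characters: "h"
Concatenate remaining + first: "h" + "ofeaiid" = "hofeaiid"

hofeaiid


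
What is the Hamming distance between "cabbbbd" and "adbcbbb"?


Comparing "cabbbbd" and "adbcbbb" position by position:
  Position 0: 'c' vs 'a' => differ
  Position 1: 'a' vs 'd' => differ
  Position 2: 'b' vs 'b' => same
  Position 3: 'b' vs 'c' => differ
  Position 4: 'b' vs 'b' => same
  Position 5: 'b' vs 'b' => same
  Position 6: 'd' vs 'b' => differ
Total differences (Hamming distance): 4

4


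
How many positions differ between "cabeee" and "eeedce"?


Comparing "cabeee" and "eeedce" position by position:
  Position 0: 'c' vs 'e' => DIFFER
  Position 1: 'a' vs 'e' => DIFFER
  Position 2: 'b' vs 'e' => DIFFER
  Position 3: 'e' vs 'd' => DIFFER
  Position 4: 'e' vs 'c' => DIFFER
  Position 5: 'e' vs 'e' => same
Positions that differ: 5

5


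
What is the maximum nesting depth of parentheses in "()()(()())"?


Input: "()()(()())"
Tracking depth:
  Position 0 '(': depth becomes 1
  Position 1 ')': depth becomes 0
  Position 2 '(': depth becomes 1
  Position 3 ')': depth becomes 0
  Position 4 '(': depth becomes 1
  Position 5 '(': depth becomes 2
  Position 6 ')': depth becomes 1
  Position 7 '(': depth becomes 2
  Position 8 ')': depth becomes 1
  Position 9 ')': depth becomes 0
Maximum depth reached: 2

2


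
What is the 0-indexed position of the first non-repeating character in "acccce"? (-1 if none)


Input: acccce
Character frequencies:
  'a': 1
  'c': 4
  'e': 1
Scanning left to right for freq == 1:
  Position 0 ('a'): unique! => answer = 0

0


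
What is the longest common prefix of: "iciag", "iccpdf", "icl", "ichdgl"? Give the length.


Words: iciag, iccpdf, icl, ichdgl
  Position 0: all 'i' => match
  Position 1: all 'c' => match
  Position 2: ('i', 'c', 'l', 'h') => mismatch, stop
LCP = "ic" (length 2)

2


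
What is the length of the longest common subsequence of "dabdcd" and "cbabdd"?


LCS of "dabdcd" and "cbabdd"
DP table:
           c    b    a    b    d    d
      0    0    0    0    0    0    0
  d   0    0    0    0    0    1    1
  a   0    0    0    1    1    1    1
  b   0    0    1    1    2    2    2
  d   0    0    1    1    2    3    3
  c   0    1    1    1    2    3    3
  d   0    1    1    1    2    3    4
LCS length = dp[6][6] = 4

4
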